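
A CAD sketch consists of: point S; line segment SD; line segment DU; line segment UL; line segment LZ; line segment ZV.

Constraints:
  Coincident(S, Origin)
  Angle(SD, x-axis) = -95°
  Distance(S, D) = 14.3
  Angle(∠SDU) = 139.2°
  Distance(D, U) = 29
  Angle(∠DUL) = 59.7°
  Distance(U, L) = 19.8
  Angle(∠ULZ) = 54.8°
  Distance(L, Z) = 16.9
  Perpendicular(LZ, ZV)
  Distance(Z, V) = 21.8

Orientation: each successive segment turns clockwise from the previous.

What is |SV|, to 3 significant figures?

45.8

∠ULZ = 54.8° gives LZ at -21.3° from the x-axis; with |LZ| = 16.9, Z = (-11.0, -21.4). LZ is perpendicular to ZV, so ZV runs at -111°; with |ZV| = 21.8, V = (-19.0, -41.7). Then |SV| = |V − S| = 45.8.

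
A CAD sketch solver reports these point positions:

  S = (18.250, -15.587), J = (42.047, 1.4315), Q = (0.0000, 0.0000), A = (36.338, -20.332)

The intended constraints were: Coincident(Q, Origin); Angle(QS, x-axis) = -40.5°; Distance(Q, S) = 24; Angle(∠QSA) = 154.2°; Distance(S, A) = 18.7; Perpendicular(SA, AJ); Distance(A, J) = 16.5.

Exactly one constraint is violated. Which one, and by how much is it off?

Distance(A, J) = 16.5 — off by 6.00.

Q = (0.00, 0.00) ✓; QS at -40.50° ✓; |QS| = 24.00 ✓; ∠QSA = 154.2° ✓; |SA| = 18.70 ✓; ∠(SA, AJ) = 90.00° ✓; |AJ| = 22.50 ✗.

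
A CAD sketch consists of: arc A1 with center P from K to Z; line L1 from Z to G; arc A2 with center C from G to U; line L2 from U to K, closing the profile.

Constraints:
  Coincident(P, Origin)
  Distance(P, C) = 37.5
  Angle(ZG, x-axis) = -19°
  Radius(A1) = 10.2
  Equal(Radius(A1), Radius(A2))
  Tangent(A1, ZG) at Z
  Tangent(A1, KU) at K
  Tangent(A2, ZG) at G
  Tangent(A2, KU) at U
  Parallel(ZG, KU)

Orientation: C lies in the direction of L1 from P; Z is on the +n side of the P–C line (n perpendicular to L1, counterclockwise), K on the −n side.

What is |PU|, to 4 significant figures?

38.86

The slot axis is L1's direction at -19.0°, so u = (cos -19.0°, sin -19.0°) = (0.9455, -0.3256) and n = (−sin -19.0°, cos -19.0°) = (0.3256, 0.9455). P is at the origin and C lies 37.5 along u from P, so C = 37.5·u = (35.46, -12.21). Tangency of A1 to both parallel lines with radius 10.2 puts Z and K at P ± 10.2·n: Z = (3.321, 9.644), K = (-3.321, -9.644). Equal radii place G and U the same way about C: G = C + 10.2·n = (38.78, -2.565), U = C − 10.2·n = (32.14, -21.85). Then |PU| = |U − P| = 38.86.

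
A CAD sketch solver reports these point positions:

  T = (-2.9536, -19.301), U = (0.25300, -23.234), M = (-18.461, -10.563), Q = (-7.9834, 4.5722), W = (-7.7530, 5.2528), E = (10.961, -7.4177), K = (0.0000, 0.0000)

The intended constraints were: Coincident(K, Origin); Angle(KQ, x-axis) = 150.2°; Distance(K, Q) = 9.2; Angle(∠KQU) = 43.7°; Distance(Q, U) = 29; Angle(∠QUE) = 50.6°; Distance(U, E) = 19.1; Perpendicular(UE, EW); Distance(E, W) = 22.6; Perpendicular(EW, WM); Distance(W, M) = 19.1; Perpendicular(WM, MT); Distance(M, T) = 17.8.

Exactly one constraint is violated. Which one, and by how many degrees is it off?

Perpendicular(WM, MT) — off by 4.70°.

K = (0.00, 0.00) ✓; KQ at 150.2° ✓; |KQ| = 9.200 ✓; ∠KQU = 43.70° ✓; |QU| = 29.00 ✓; ∠QUE = 50.60° ✓; |UE| = 19.10 ✓; ∠(UE, EW) = 90.00° ✓; |EW| = 22.60 ✓; ∠(EW, WM) = 90.00° ✓; |WM| = 19.10 ✓; ∠(WM, MT) = 94.70° ✗; |MT| = 17.80 ✓.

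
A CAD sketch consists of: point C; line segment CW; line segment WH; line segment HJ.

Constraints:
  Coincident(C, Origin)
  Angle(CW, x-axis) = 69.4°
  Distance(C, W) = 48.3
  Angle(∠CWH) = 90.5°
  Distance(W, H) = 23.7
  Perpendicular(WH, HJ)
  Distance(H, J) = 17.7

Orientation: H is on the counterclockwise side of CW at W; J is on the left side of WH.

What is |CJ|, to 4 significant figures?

38.96

C is at the origin; CW runs at 69.4° with length 48.3, so W = 48.3·(cos 69.4°, sin 69.4°) = (16.99, 45.21). ∠CWH = 90.5°, so WH runs at 69.4° + (180° − 90.5°) = 158.9° from the x-axis; with |WH| = 23.7, H = W + 23.7·(cos 158.9°, sin 158.9°) = (-5.117, 53.74). The perpendicularity gives HJ at right angles to WH; with |HJ| = 17.7 on the left of WH, J = H + 17.7·(-0.3600, -0.9330) = (-11.49, 37.23). Then |CJ| = |J − C| = 38.96.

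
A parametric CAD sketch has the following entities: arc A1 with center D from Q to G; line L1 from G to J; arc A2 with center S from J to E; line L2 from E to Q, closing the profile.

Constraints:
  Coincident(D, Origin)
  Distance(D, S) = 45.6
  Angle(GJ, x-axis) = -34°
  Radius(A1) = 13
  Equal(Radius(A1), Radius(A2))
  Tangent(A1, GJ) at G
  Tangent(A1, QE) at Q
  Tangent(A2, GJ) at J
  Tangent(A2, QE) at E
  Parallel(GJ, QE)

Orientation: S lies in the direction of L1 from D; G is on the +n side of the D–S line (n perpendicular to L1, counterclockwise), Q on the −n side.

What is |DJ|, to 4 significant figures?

47.42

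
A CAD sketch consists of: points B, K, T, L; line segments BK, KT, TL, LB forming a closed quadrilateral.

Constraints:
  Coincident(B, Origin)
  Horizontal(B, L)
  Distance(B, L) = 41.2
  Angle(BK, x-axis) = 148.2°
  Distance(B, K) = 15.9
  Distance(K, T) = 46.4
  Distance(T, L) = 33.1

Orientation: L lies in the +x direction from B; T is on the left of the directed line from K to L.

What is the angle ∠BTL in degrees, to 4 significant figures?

66.86°

B is at the origin; B and L share the same y with |BL| = 41.2 and L in +x, so L = (41.2, 0). BK runs at 148.2° with |BK| = 15.9, so K = (-13.51, 8.379). T is determined by |KT| = 46.4 and |TL| = 33.1 together: it lies at the intersection of circle(K, 46.4) and circle(L, 33.1). With |KL| = 55.35, the foot of the radical line on KL is 37.23 from K and the perpendicular offset is √(46.4² − 37.23²) = 27.70. Taking the left-of-KL solution: T = (27.48, 30.12).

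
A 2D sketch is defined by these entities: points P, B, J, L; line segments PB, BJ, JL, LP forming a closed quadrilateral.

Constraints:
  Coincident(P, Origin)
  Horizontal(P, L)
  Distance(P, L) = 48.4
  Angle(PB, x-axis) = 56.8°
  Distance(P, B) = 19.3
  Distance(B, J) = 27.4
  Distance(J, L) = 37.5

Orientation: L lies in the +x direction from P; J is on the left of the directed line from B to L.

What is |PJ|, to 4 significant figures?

46.19

P is at the origin; PL is horizontal with |PL| = 48.4 and L in +x, so L = (48.4, 0). PB runs at 56.8° with |PB| = 19.3, so B = (10.57, 16.15). J is determined by |BJ| = 27.4 and |JL| = 37.5 together: it lies at the intersection of circle(B, 27.4) and circle(L, 37.5). With |BL| = 41.13, the foot of the radical line on BL is 12.60 from B and the perpendicular offset is √(27.4² − 12.60²) = 24.33. Taking the left-of-BL solution: J = (31.71, 33.58).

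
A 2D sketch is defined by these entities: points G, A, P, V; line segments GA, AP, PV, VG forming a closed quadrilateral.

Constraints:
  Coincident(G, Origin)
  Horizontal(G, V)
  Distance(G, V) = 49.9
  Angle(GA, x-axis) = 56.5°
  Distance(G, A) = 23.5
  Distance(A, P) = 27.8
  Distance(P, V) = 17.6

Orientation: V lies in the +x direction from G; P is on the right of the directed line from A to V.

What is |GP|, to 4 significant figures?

32.31

Checks: |AP| = 27.80 ✓; |PV| = 17.60 ✓.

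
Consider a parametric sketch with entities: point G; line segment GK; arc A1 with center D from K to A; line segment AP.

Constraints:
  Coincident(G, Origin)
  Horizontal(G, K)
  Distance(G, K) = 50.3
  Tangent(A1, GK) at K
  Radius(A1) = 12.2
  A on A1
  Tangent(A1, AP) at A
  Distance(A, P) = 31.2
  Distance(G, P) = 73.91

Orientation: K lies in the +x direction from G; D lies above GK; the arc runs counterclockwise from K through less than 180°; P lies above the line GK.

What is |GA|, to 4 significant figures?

63.88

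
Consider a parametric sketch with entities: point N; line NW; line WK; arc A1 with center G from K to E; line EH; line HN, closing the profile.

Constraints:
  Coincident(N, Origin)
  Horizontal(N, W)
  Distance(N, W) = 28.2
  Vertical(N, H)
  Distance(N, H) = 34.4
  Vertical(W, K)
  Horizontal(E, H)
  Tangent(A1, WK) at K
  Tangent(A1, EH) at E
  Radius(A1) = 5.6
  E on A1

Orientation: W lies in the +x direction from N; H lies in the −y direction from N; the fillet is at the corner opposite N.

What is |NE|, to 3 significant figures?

41.2

N is at the origin; N and W share the same y with |NW| = 28.2 and W on the +x side, so W = (28.2, 0.00). NH is vertical with |NH| = 34.4 and H on the −y side, so H = (0.00, -34.4). The virtual corner opposite N is at (28.2, -34.4). A1 meets WK tangentially, so GK is at right angles to WK and the tangent condition forces GE to be normal to EH, with radius 5.6, so the center G sits 5.6 in from both sides at G = (22.6, -28.8). That places the tangent points at K = (28.2, -28.8) on WK and E = (22.6, -34.4) on EH. Then |NE| = |E − N| = 41.2.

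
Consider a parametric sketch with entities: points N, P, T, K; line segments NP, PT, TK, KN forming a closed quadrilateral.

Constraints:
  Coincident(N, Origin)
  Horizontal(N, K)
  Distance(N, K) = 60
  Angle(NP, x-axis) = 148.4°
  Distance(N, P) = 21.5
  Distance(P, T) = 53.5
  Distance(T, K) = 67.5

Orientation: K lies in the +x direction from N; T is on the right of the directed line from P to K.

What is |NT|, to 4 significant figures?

37.63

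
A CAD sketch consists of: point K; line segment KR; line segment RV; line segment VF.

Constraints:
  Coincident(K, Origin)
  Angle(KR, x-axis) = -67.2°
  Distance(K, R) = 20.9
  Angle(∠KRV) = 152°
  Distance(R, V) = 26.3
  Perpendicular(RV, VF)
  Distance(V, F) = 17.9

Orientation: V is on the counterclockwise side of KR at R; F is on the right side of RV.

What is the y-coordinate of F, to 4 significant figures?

-49.76

∠KRV = 152.0°, so RV runs at -67.2° + (180° − 152.0°) = -39.20° from the x-axis; with |RV| = 26.3, V = R + 26.3·(cos -39.20°, sin -39.20°) = (28.48, -35.89). The perpendicularity gives VF at right angles to RV; with |VF| = 17.9 on the right of RV, F = V + 17.9·(-0.6320, -0.7749) = (17.17, -49.76). So F.y = -49.76.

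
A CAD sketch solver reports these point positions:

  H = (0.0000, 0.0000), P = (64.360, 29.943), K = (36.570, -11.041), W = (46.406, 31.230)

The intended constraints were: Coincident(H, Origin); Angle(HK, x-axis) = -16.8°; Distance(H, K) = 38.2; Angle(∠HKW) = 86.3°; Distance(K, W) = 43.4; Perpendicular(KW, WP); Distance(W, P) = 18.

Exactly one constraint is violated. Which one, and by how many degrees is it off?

Perpendicular(KW, WP) — off by 9.00°.

H = (0.00, 0.00) ✓; HK at -16.80° ✓; |HK| = 38.20 ✓; ∠HKW = 86.30° ✓; |KW| = 43.40 ✓; ∠(KW, WP) = 81.00° ✗; |WP| = 18.00 ✓.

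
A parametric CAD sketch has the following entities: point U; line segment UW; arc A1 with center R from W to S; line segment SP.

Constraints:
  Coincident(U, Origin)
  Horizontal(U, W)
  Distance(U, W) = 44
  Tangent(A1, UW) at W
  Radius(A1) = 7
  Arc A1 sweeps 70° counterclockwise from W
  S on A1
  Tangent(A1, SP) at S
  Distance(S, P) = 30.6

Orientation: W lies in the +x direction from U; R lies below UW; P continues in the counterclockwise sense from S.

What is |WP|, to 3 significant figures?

37.5

U is at the origin; U and W share the same y with |UW| = 44.0 and W on the +x side, so W = (44.0, 0.00). Since A1 is tangent to UW there, RW ⟂ UW, so R = W + (0, -7) = (44.0, -7.00). On A1, W sits at bearing 90° from R; a 70° counterclockwise sweep puts S at bearing 160°, so S = R + 7.0·(cos 160°, sin 160°) = (37.4, -4.61). Since A1 is tangent to SP there, RS ⟂ SP, so SP runs along (−sin 160°, cos 160°); with |SP| = 30.6, P = (27.0, -33.4). Then |WP| = |P − W| = 37.5.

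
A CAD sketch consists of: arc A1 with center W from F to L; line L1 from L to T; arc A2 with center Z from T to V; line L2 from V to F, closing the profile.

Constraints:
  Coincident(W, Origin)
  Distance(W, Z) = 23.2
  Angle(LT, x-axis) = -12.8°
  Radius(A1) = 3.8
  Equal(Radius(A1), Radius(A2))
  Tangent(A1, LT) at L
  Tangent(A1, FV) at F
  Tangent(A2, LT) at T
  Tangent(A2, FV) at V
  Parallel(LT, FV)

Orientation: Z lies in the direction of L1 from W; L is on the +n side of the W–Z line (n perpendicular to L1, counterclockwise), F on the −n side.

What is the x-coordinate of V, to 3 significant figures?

21.8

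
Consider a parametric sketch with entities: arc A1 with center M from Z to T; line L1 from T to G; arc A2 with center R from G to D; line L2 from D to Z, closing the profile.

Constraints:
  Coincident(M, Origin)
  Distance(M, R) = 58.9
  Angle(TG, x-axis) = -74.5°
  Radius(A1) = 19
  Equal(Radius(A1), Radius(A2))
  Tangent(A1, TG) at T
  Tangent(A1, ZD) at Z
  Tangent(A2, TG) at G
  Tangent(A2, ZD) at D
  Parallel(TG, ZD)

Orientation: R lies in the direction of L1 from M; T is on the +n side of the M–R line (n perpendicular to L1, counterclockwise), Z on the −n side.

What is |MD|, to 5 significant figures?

61.889

The slot axis is L1's direction at -74.5°, so u = (cos -74.5°, sin -74.5°) = (0.26724, -0.96363) and n = (−sin -74.5°, cos -74.5°) = (0.96363, 0.26724). M is at the origin and R lies 58.9 along u from M, so R = 58.9·u = (15.740, -56.758). Tangency of A1 to both parallel lines with radius 19.0 puts T and Z at M ± 19.0·n: T = (18.309, 5.0775), Z = (-18.309, -5.0775). Equal radii place G and D the same way about R: G = R + 19.0·n = (34.049, -51.680), D = R − 19.0·n = (-2.5686, -61.835). Then |MD| = |D − M| = 61.889.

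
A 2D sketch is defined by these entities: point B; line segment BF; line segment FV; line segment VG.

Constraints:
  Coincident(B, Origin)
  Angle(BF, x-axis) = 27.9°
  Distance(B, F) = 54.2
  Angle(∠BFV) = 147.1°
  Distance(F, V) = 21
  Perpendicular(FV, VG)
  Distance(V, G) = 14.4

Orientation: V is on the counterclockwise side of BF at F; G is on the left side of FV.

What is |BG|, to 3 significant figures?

68.2

∠BFV = 147.1°, so FV runs at 27.9° + (180° − 147.1°) = 60.8° from the x-axis; with |FV| = 21.0, V = F + 21.0·(cos 60.8°, sin 60.8°) = (58.1, 43.7). FV ⟂ VG; with |VG| = 14.4 on the left of FV, G = V + 14.4·(-0.873, 0.488) = (45.6, 50.7). Then |BG| = |G − B| = 68.2.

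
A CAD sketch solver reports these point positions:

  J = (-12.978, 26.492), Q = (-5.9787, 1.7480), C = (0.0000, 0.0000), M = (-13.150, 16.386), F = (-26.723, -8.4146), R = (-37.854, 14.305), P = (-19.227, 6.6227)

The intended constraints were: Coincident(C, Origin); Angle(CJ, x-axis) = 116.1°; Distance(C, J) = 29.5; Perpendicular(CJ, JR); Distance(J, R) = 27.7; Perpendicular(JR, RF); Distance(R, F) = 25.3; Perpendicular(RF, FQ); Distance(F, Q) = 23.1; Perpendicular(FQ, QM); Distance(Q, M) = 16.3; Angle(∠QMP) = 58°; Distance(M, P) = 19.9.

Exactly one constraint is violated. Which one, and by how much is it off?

Distance(M, P) = 19.9 — off by 8.40.

C = (0.00, 0.00) ✓; CJ at 116.1° ✓; |CJ| = 29.50 ✓; ∠(CJ, JR) = 90.00° ✓; |JR| = 27.70 ✓; ∠(JR, RF) = 90.00° ✓; |RF| = 25.30 ✓; ∠(RF, FQ) = 90.00° ✓; |FQ| = 23.10 ✓; ∠(FQ, QM) = 90.00° ✓; |QM| = 16.30 ✓; ∠QMP = 58.00° ✓; |MP| = 11.50 ✗.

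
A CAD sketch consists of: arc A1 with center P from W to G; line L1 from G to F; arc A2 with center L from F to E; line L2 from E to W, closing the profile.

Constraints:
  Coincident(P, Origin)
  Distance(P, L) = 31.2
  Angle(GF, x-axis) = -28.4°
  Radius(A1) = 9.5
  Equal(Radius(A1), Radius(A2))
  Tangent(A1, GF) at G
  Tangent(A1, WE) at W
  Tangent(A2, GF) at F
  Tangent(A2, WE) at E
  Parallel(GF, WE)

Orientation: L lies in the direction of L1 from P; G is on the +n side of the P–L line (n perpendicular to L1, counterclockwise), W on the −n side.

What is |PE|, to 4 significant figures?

32.61

The slot axis is L1's direction at -28.4°, so u = (cos -28.4°, sin -28.4°) = (0.8796, -0.4756) and n = (−sin -28.4°, cos -28.4°) = (0.4756, 0.8796). P is at the origin and L lies 31.2 along u from P, so L = 31.2·u = (27.45, -14.84). Tangency of A1 to both parallel lines with radius 9.5 puts G and W at P ± 9.5·n: G = (4.518, 8.357), W = (-4.518, -8.357). Equal radii place F and E the same way about L: F = L + 9.5·n = (31.96, -6.483), E = L − 9.5·n = (22.93, -23.20). Then |PE| = |E − P| = 32.61.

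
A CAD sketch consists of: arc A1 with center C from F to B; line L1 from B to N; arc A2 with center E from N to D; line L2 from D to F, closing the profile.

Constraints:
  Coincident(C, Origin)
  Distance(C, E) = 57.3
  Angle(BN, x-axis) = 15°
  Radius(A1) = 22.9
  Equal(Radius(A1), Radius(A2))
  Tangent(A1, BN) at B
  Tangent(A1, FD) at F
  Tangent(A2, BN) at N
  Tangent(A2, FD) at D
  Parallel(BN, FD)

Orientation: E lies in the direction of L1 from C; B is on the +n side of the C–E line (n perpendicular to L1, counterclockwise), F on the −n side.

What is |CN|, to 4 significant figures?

61.71

The slot axis is L1's direction at 15.0°, so u = (cos 15.0°, sin 15.0°) = (0.9659, 0.2588) and n = (−sin 15.0°, cos 15.0°) = (-0.2588, 0.9659). C is at the origin and E lies 57.3 along u from C, so E = 57.3·u = (55.35, 14.83). Tangency of A1 to both parallel lines with radius 22.9 puts B and F at C ± 22.9·n: B = (-5.927, 22.12), F = (5.927, -22.12). Equal radii place N and D the same way about E: N = E + 22.9·n = (49.42, 36.95), D = E − 22.9·n = (61.27, -7.289). Then |CN| = |N − C| = 61.71.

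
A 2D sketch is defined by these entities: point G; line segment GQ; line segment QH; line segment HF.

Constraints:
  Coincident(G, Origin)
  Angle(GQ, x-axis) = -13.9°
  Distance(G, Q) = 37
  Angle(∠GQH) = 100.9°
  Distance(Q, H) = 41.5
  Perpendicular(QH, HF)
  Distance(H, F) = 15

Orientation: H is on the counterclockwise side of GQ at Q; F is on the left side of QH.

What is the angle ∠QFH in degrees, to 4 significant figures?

70.13°

G is at the origin; GQ runs at -13.9° with length 37.0, so Q = 37.0·(cos -13.9°, sin -13.9°) = (35.92, -8.888). ∠GQH = 100.9°, so QH runs at -13.9° + (180° − 100.9°) = 65.20° from the x-axis; with |QH| = 41.5, H = Q + 41.5·(cos 65.20°, sin 65.20°) = (53.32, 28.78). QH ⟂ HF; with |HF| = 15.0 on the left of QH, F = H + 15.0·(-0.9078, 0.4195) = (39.71, 35.08). Then cos ∠QFH = FQ·FH / (|FQ||FH|), giving 70.13°.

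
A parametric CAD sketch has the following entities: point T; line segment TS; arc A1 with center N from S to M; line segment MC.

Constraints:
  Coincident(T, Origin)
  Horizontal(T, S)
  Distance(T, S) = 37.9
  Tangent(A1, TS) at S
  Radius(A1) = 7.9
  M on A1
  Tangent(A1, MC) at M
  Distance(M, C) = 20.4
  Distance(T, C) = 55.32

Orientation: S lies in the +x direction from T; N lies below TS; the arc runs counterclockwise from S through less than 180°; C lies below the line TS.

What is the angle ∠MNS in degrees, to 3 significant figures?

139°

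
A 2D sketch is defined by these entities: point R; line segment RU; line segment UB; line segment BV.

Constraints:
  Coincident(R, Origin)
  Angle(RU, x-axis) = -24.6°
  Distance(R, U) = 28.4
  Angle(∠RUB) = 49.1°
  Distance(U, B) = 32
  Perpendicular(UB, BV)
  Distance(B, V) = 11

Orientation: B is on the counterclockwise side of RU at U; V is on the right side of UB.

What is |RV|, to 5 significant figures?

35.125

R is at the origin; RU runs at -24.6° with length 28.4, so U = 28.4·(cos -24.6°, sin -24.6°) = (25.822, -11.822). ∠RUB = 49.1°, so UB runs at -24.6° + (180° − 49.1°) = 106.30° from the x-axis; with |UB| = 32.0, B = U + 32.0·(cos 106.30°, sin 106.30°) = (16.841, 18.891). UB is perpendicular to BV; with |BV| = 11.0 on the right of UB, V = B + 11.0·(0.95981, 0.28067) = (27.399, 21.979). Then |RV| = |V − R| = 35.125.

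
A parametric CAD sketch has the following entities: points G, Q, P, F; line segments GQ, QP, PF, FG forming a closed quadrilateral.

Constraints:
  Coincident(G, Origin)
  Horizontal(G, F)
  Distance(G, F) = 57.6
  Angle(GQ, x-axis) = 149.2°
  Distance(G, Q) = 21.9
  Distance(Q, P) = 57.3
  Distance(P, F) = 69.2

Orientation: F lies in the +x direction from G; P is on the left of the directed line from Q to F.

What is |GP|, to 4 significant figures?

58.50

Checks: |QP| = 57.30 ✓; |PF| = 69.20 ✓.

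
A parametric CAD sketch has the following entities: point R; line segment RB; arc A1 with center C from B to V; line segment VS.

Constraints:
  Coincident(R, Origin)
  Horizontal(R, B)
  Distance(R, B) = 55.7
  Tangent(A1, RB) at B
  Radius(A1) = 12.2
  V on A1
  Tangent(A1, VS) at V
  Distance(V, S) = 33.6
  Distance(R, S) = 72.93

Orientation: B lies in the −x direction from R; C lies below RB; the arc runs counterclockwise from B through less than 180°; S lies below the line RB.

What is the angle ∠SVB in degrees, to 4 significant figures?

124.4°

Checks: |CV| = 12.20 ✓; ∠(CV, VS) = 90.00° ✓; |VS| = 33.60 ✓; |RS| = 72.93 ✓.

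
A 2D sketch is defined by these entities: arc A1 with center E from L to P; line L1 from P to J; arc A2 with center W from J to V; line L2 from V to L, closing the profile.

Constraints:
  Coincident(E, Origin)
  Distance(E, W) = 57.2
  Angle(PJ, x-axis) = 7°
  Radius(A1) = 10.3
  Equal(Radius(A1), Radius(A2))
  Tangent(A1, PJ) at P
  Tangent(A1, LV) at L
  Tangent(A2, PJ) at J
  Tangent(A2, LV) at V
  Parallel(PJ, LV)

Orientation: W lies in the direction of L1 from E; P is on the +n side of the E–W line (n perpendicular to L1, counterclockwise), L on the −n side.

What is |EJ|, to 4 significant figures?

58.12

The slot axis is L1's direction at 7.0°, so u = (cos 7.0°, sin 7.0°) = (0.9925, 0.1219) and n = (−sin 7.0°, cos 7.0°) = (-0.1219, 0.9925). E is at the origin and W lies 57.2 along u from E, so W = 57.2·u = (56.77, 6.971). Tangency of A1 to both parallel lines with radius 10.3 puts P and L at E ± 10.3·n: P = (-1.255, 10.22), L = (1.255, -10.22). Equal radii place J and V the same way about W: J = W + 10.3·n = (55.52, 17.19), V = W − 10.3·n = (58.03, -3.252). Then |EJ| = |J − E| = 58.12.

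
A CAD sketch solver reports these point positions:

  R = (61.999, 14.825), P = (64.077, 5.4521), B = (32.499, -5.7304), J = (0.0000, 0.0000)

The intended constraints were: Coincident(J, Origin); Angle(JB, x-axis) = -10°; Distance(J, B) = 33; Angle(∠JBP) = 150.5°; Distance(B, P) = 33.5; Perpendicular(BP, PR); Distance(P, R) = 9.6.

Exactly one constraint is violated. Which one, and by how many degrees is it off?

Perpendicular(BP, PR) — off by 7.00°.

J = (0.00, 0.00) ✓; JB at -10.00° ✓; |JB| = 33.00 ✓; ∠JBP = 150.5° ✓; |BP| = 33.50 ✓; ∠(BP, PR) = 83.00° ✗; |PR| = 9.600 ✓.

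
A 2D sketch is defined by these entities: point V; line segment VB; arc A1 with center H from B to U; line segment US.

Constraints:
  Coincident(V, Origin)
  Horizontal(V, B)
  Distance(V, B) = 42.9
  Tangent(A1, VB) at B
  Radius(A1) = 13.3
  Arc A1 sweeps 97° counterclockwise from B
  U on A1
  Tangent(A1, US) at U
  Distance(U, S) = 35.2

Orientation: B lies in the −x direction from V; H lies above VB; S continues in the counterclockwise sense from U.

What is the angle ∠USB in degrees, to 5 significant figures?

17.133°

V is at the origin; V and B share the same y with |VB| = 42.9 and B on the −x side, so B = (-42.900, 0.0000). Since A1 is tangent to VB there, HB ⟂ VB, so H = B + (0, 13.3) = (-42.900, 13.300). On A1, B sits at bearing -90° from H; a 97° counterclockwise sweep puts U at bearing 7°, so U = H + 13.3·(cos 7°, sin 7°) = (-29.699, 14.921). A1 meets US tangentially, so HU is at right angles to US, so US runs along (−sin 7°, cos 7°); with |US| = 35.2, S = (-33.989, 49.858). Then cos ∠USB = SU·SB / (|SU||SB|), giving 17.133°.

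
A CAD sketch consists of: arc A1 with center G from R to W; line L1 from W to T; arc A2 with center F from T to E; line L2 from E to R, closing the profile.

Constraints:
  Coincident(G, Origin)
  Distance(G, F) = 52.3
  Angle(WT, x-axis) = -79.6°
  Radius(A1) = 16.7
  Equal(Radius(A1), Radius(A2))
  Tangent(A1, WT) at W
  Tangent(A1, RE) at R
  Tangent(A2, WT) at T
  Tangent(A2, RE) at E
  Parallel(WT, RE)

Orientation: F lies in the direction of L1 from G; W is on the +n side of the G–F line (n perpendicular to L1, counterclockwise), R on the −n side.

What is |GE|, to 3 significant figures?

54.9

The slot axis is L1's direction at -79.6°, so u = (cos -79.6°, sin -79.6°) = (0.181, -0.984) and n = (−sin -79.6°, cos -79.6°) = (0.984, 0.181). G is at the origin and F lies 52.3 along u from G, so F = 52.3·u = (9.44, -51.4). Tangency of A1 to both parallel lines with radius 16.7 puts W and R at G ± 16.7·n: W = (16.4, 3.01), R = (-16.4, -3.01). Equal radii place T and E the same way about F: T = F + 16.7·n = (25.9, -48.4), E = F − 16.7·n = (-6.98, -54.5). Then |GE| = |E − G| = 54.9.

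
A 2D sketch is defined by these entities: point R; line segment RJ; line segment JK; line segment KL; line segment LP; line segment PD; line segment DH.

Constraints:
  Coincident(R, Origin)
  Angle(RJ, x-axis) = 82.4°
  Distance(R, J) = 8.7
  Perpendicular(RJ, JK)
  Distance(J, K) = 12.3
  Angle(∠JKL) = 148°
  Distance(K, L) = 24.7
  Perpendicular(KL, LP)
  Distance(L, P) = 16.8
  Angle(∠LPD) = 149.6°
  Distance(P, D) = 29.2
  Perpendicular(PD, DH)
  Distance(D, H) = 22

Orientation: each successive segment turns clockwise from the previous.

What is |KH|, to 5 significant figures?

32.153

R is at the origin; RJ runs at 82.4° with length 8.7, so J = (1.1506, 8.6236). The perpendicularity gives JK at right angles to RJ, so JK runs at -7.6000°; with |JK| = 12.3, K = (13.343, 6.9968). ∠JKL = 148.0° gives KL at -39.600° from the x-axis; with |KL| = 24.7, L = (32.374, -8.7476). The perpendicularity gives LP at right angles to KL, so LP runs at -129.60°; with |LP| = 16.8, P = (21.666, -21.692). ∠LPD = 149.6° gives PD at -160.00° from the x-axis; with |PD| = 29.2, D = (-5.7735, -31.679). PD ⟂ DH, so DH runs at 110.00°; with |DH| = 22.0, H = (-13.298, -11.006). Then |KH| = |H − K| = 32.153.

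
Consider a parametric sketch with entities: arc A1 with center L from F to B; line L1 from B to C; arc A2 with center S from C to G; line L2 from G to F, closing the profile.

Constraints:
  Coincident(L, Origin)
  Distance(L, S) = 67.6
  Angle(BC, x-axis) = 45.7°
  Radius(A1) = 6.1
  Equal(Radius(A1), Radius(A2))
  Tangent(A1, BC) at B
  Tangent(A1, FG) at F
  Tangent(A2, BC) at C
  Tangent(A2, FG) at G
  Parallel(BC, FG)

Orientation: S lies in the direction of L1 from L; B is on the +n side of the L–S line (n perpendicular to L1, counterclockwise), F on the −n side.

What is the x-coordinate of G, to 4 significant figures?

51.58

Tangency of A1 to both parallel lines with radius 6.1 puts B and F at L ± 6.1·n: B = (-4.366, 4.260), F = (4.366, -4.260). Equal radii place C and G the same way about S: C = S + 6.1·n = (42.85, 52.64), G = S − 6.1·n = (51.58, 44.12). So G.x = 51.58.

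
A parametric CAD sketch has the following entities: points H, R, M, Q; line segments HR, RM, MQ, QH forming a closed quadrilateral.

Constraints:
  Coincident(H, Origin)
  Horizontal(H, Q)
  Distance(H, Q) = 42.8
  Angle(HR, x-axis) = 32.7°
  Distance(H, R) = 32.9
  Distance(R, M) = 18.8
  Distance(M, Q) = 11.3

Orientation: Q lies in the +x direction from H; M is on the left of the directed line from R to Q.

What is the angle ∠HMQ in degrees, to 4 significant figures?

63.84°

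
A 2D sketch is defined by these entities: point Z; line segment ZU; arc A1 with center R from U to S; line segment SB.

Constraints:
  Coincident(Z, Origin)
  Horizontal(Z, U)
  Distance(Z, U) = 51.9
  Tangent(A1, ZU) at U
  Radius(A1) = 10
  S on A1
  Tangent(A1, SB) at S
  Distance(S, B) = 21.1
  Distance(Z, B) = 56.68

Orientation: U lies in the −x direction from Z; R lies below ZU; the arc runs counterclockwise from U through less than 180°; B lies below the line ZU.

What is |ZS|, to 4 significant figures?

61.84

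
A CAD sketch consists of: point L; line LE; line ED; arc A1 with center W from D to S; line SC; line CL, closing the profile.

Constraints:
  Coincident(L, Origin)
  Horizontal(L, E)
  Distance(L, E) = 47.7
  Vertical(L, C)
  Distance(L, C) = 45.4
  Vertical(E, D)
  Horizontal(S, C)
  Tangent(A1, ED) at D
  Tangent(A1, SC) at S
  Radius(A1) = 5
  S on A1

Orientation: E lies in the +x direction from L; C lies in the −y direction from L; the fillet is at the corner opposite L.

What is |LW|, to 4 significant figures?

58.78

L is at the origin; LE is horizontal with |LE| = 47.7 and E on the +x side, so E = (47.70, 0.000). L and C share the same x with |LC| = 45.4 and C on the −y side, so C = (0.000, -45.40). The virtual corner opposite L is at (47.70, -45.40). The tangent condition forces WD to be normal to ED and the tangent condition forces WS to be normal to SC, with radius 5.0, so the center W sits 5.0 in from both sides at W = (42.70, -40.40). Then |LW| = |W − L| = 58.78.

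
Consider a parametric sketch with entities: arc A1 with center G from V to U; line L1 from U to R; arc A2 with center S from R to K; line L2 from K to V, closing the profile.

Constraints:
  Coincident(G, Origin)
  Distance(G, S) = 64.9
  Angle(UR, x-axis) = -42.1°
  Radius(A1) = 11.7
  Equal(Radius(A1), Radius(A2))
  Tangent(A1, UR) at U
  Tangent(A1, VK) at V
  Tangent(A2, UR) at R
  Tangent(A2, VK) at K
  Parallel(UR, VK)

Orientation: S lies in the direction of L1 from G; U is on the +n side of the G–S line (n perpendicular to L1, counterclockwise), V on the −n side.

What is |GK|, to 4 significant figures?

65.95

The slot axis is L1's direction at -42.1°, so u = (cos -42.1°, sin -42.1°) = (0.7420, -0.6704) and n = (−sin -42.1°, cos -42.1°) = (0.6704, 0.7420). G is at the origin and S lies 64.9 along u from G, so S = 64.9·u = (48.15, -43.51). Tangency of A1 to both parallel lines with radius 11.7 puts U and V at G ± 11.7·n: U = (7.844, 8.681), V = (-7.844, -8.681). Equal radii place R and K the same way about S: R = S + 11.7·n = (56.00, -34.83), K = S − 11.7·n = (40.31, -52.19). Then |GK| = |K − G| = 65.95.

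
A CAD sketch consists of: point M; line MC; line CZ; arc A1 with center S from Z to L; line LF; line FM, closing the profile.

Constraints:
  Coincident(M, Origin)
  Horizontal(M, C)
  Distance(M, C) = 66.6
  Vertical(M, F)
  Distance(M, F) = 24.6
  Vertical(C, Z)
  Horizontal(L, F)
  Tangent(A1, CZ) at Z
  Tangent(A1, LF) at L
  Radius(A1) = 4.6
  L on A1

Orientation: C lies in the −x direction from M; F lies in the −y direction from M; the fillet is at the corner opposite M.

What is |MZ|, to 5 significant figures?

69.538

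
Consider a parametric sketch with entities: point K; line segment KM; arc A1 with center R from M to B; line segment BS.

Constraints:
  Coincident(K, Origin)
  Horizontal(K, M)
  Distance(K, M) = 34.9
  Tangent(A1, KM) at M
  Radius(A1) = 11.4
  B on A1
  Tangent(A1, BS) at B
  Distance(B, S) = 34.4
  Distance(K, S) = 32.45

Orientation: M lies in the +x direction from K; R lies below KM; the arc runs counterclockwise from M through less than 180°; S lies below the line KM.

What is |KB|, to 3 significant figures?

26.2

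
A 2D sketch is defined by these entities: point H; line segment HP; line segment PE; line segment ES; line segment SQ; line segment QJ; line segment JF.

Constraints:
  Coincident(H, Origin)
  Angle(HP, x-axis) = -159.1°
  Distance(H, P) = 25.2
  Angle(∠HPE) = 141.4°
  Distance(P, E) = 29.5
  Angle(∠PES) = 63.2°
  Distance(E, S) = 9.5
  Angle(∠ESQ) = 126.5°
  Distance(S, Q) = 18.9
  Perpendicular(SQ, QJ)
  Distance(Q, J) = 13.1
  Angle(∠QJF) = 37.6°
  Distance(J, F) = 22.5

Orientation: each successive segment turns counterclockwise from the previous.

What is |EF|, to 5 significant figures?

16.431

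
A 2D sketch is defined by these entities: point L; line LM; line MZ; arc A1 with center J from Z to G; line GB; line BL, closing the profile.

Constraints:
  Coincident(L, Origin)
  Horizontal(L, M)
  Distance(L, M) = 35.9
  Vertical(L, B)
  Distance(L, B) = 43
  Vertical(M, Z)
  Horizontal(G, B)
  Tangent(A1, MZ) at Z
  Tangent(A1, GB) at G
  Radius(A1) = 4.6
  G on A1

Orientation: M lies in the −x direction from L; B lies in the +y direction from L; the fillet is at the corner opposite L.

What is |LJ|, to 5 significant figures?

49.540

LB is vertical with |LB| = 43.0 and B on the +y side, so B = (0.0000, 43.000). The virtual corner opposite L is at (-35.900, 43.000). Since A1 is tangent to MZ there, JZ ⟂ MZ and the tangent condition forces JG to be normal to GB, with radius 4.6, so the center J sits 4.6 in from both sides at J = (-31.300, 38.400). Then |LJ| = |J − L| = 49.540.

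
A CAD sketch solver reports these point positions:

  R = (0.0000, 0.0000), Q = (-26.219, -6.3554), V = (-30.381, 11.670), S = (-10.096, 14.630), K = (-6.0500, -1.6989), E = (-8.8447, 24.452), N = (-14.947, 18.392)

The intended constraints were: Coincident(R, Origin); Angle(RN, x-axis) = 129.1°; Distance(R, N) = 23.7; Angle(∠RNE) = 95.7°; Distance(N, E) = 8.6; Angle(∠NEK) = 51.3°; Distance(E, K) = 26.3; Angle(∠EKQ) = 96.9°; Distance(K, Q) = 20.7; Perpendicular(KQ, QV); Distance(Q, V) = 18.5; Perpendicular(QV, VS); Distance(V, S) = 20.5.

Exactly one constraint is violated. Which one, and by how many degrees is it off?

Perpendicular(QV, VS) — off by 4.70°.

R = (0.00, 0.00) ✓; RN at 129.1° ✓; |RN| = 23.70 ✓; ∠RNE = 95.70° ✓; |NE| = 8.600 ✓; ∠NEK = 51.30° ✓; |EK| = 26.30 ✓; ∠EKQ = 96.90° ✓; |KQ| = 20.70 ✓; ∠(KQ, QV) = 90.00° ✓; |QV| = 18.50 ✓; ∠(QV, VS) = 94.70° ✗; |VS| = 20.50 ✓.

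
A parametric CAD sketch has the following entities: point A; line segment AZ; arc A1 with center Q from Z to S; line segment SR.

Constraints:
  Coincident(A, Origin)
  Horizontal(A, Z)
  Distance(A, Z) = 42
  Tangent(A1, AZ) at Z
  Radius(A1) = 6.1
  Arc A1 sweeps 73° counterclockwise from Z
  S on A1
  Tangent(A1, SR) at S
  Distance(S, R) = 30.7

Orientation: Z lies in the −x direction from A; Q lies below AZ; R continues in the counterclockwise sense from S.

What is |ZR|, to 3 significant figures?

36.8

A is at the origin; AZ is horizontal with |AZ| = 42.0 and Z on the −x side, so Z = (-42.0, 0.00). A1 meets AZ tangentially, so QZ is at right angles to AZ, so Q = Z + (0, -6.1) = (-42.0, -6.10). On A1, Z sits at bearing 90° from Q; a 73° counterclockwise sweep puts S at bearing 163°, so S = Q + 6.1·(cos 163°, sin 163°) = (-47.8, -4.32). Tangency of A1 to SR means the radius QS is perpendicular to SR, so SR runs along (−sin 163°, cos 163°); with |SR| = 30.7, R = (-56.8, -33.7). Then |ZR| = |R − Z| = 36.8.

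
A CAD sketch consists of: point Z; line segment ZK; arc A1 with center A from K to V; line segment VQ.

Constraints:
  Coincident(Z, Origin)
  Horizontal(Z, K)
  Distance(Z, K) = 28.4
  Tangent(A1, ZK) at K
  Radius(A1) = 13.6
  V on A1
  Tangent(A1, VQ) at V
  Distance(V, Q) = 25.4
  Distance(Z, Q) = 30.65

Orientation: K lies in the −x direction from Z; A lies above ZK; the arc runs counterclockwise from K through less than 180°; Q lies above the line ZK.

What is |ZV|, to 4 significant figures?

17.89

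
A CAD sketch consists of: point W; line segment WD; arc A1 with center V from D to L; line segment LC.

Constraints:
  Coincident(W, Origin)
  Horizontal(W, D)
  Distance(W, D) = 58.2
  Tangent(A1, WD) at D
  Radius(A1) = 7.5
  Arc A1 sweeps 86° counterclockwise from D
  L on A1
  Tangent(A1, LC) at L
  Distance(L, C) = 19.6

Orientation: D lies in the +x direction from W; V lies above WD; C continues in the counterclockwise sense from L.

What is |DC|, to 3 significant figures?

28.0

W is at the origin; W and D share the same y with |WD| = 58.2 and D on the +x side, so D = (58.2, 0.00). The tangent condition forces VD to be normal to WD, so V = D + (0, 7.5) = (58.2, 7.50). On A1, D sits at bearing -90° from V; an 86° counterclockwise sweep puts L at bearing -4°, so L = V + 7.5·(cos -4°, sin -4°) = (65.7, 6.98). Tangency of A1 to LC means the radius VL is perpendicular to LC, so LC runs along (−sin -4°, cos -4°); with |LC| = 19.6, C = (67.0, 26.5). Then |DC| = |C − D| = 28.0.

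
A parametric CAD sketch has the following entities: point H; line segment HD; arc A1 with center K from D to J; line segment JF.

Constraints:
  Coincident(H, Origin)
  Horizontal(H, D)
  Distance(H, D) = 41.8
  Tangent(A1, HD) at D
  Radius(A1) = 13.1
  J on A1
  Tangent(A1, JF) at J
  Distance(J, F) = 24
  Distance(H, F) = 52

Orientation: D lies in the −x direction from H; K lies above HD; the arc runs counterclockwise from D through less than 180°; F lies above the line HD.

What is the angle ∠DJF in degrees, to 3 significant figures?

129°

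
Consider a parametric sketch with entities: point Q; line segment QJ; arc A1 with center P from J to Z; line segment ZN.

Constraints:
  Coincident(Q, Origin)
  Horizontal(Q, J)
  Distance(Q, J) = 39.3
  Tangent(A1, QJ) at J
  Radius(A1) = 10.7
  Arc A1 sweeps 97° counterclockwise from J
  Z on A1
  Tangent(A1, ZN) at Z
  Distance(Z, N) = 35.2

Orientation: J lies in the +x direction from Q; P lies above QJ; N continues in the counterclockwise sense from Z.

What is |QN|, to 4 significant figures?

65.46

On A1, J sits at bearing -90° from P; a 97° counterclockwise sweep puts Z at bearing 7°, so Z = P + 10.7·(cos 7°, sin 7°) = (49.92, 12.00). Since A1 is tangent to ZN there, PZ ⟂ ZN, so ZN runs along (−sin 7°, cos 7°); with |ZN| = 35.2, N = (45.63, 46.94). Then |QN| = |N − Q| = 65.46.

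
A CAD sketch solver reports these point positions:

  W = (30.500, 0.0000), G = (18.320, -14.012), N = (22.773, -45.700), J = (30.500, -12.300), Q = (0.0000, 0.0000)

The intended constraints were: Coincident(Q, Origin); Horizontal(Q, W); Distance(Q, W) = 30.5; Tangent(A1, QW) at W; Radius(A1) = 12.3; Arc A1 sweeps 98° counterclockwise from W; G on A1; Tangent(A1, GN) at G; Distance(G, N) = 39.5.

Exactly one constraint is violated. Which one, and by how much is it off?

Distance(G, N) = 39.5 — off by 7.50.

Q = (0.00, 0.00) ✓; Q.y = 0.00, W.y = 0.00 ✓; |QW| = 30.50 ✓; ∠(JW, WQ) = 90.00° ✓; |JW| = 12.30 ✓; bearing(J→G) − bearing(J→W) = 98.00° ✓; |JG| = 12.30 ✓; ∠(JG, GN) = 90.00° ✓; |GN| = 32.00 ✗.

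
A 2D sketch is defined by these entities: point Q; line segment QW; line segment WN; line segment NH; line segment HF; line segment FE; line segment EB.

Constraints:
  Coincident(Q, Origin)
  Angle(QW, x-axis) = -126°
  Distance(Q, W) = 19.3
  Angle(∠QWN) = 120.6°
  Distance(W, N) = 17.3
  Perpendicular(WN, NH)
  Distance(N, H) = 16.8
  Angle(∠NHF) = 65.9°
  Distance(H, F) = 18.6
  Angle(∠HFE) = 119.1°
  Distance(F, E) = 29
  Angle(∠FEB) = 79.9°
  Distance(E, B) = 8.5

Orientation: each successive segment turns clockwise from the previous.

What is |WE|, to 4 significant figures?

19.81

Q is at the origin; QW runs at -126.0° with length 19.3, so W = (-11.34, -15.61). ∠QWN = 120.6° gives WN at 174.6° from the x-axis; with |WN| = 17.3, N = (-28.57, -13.99). The perpendicularity gives NH at right angles to WN, so NH runs at 84.60°; with |NH| = 16.8, H = (-26.99, 2.739). ∠NHF = 65.9° gives HF at -29.50° from the x-axis; with |HF| = 18.6, F = (-10.80, -6.420). ∠HFE = 119.1° gives FE at -90.40° from the x-axis; with |FE| = 29.0, E = (-11.00, -35.42). Then |WE| = |E − W| = 19.81.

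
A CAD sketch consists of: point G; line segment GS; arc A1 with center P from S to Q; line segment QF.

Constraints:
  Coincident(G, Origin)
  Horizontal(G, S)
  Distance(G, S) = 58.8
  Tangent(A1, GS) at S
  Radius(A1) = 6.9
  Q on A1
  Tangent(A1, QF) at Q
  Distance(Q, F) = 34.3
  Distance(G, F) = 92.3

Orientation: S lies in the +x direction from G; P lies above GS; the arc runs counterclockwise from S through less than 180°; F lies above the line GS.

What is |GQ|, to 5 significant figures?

63.430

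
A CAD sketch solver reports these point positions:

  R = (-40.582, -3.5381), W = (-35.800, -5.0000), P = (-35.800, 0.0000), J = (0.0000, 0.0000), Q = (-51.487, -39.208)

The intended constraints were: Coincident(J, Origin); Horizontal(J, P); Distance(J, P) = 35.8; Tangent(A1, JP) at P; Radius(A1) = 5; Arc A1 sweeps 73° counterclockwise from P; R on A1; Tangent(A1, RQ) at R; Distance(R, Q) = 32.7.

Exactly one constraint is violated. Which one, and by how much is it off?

Distance(R, Q) = 32.7 — off by 4.60.

J = (0.00, 0.00) ✓; J.y = 0.00, P.y = 0.00 ✓; |JP| = 35.80 ✓; ∠(WP, PJ) = 90.00° ✓; |WP| = 5.000 ✓; bearing(W→R) − bearing(W→P) = 73.00° ✓; |WR| = 5.000 ✓; ∠(WR, RQ) = 90.00° ✓; |RQ| = 37.30 ✗.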